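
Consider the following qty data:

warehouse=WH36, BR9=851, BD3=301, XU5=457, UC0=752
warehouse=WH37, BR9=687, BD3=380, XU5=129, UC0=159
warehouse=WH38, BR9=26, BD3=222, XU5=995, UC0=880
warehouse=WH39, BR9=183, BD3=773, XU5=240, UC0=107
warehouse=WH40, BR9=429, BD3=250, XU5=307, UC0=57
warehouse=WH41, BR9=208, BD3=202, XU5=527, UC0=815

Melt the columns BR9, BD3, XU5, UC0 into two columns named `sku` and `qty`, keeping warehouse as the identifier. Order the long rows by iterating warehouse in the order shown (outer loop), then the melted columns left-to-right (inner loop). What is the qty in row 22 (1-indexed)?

24 rows total (6 × 4). Row 22: index ⌊(22-1)/4⌋ = 5 into warehouse → WH41; (22-1) mod 4 = 1 into the melted columns → BD3.
So row 22 is (WH41, BD3, 202); qty = 202.

202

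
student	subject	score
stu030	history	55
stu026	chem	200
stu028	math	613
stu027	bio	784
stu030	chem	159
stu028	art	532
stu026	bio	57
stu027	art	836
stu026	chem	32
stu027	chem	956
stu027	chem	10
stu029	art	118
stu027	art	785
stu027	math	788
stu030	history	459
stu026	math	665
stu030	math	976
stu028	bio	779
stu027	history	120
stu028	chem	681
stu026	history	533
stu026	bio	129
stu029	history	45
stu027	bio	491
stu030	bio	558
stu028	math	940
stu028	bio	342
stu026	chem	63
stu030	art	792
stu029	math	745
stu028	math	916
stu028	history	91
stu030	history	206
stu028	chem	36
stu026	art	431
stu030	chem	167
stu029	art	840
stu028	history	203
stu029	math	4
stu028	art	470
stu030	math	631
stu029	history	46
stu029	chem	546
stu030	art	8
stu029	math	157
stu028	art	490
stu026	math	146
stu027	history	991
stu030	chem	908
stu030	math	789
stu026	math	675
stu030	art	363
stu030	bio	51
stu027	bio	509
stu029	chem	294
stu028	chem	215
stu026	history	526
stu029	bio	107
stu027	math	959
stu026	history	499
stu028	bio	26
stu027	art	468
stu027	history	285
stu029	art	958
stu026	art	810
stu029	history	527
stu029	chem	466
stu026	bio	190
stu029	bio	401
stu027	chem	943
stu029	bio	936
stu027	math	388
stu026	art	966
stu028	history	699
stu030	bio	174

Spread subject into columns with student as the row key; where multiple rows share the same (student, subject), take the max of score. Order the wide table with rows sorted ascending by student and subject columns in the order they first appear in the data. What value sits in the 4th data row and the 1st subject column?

527

With rows sorted ascending by student, row 4 is student=stu029. subject columns in first-appearance order: history, chem, math, bio, art; column 1 is history.
Long rows with student=stu029, subject=history: max(45, 46, 527) = 527.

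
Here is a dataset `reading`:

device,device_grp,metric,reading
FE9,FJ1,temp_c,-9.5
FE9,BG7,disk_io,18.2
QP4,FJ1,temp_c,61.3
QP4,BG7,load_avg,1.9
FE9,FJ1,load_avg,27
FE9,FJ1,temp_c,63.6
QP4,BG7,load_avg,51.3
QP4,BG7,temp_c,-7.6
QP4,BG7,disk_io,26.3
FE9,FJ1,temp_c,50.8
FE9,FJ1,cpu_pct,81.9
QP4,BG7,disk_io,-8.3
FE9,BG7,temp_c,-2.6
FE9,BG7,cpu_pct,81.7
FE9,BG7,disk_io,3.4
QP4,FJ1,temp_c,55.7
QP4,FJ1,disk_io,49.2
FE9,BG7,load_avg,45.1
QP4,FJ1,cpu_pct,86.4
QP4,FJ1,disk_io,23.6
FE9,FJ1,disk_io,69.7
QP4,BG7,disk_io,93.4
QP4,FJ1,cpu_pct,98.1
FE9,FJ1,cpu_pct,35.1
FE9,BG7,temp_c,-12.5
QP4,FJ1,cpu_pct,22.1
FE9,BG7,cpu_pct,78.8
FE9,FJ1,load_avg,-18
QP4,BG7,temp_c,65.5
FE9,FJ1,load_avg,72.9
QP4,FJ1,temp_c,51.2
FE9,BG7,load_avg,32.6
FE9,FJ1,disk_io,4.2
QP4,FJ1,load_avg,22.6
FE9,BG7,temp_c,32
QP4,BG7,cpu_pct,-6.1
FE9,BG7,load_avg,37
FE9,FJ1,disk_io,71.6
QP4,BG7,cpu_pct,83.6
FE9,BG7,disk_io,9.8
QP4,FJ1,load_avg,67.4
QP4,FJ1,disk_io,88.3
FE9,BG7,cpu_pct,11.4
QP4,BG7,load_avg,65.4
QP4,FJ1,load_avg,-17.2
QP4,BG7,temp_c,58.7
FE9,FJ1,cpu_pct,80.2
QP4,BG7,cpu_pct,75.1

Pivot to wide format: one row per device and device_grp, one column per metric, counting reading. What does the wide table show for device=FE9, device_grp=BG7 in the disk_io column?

3

Rows with device=FE9, device_grp=BG7 and metric=disk_io: reading values are 18.2, 3.4, 9.8.
3 rows match — count = 3.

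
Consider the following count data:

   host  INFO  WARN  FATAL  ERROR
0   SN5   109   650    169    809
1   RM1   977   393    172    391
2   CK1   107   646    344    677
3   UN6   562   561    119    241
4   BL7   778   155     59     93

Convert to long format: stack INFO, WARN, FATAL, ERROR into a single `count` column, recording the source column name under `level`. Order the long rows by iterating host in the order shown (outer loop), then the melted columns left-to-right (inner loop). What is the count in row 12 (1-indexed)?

20 rows total (5 × 4). Row 12: index ⌊(12-1)/4⌋ = 2 into host → CK1; (12-1) mod 4 = 3 into the melted columns → ERROR.
So row 12 is (CK1, ERROR, 677); count = 677.

677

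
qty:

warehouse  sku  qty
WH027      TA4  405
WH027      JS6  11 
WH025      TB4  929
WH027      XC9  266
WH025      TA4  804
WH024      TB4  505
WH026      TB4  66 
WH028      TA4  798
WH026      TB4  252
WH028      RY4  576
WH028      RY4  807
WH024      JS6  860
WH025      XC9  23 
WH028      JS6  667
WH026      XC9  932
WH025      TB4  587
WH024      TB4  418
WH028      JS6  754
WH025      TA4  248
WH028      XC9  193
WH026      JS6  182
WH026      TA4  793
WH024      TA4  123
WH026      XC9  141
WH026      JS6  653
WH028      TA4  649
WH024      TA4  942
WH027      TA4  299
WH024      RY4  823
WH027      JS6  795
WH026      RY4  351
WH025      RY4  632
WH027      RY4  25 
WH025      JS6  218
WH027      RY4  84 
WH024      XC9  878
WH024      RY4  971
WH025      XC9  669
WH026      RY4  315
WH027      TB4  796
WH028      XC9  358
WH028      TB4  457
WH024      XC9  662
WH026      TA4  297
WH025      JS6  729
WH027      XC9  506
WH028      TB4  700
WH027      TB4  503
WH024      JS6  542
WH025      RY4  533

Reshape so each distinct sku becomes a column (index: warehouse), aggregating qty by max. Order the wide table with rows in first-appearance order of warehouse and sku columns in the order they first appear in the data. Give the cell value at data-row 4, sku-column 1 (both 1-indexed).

With rows in first-appearance order of warehouse, row 4 is warehouse=WH026. sku columns in first-appearance order: TA4, JS6, TB4, XC9, RY4; column 1 is TA4.
Long rows with warehouse=WH026, sku=TA4: max(793, 297) = 793.

793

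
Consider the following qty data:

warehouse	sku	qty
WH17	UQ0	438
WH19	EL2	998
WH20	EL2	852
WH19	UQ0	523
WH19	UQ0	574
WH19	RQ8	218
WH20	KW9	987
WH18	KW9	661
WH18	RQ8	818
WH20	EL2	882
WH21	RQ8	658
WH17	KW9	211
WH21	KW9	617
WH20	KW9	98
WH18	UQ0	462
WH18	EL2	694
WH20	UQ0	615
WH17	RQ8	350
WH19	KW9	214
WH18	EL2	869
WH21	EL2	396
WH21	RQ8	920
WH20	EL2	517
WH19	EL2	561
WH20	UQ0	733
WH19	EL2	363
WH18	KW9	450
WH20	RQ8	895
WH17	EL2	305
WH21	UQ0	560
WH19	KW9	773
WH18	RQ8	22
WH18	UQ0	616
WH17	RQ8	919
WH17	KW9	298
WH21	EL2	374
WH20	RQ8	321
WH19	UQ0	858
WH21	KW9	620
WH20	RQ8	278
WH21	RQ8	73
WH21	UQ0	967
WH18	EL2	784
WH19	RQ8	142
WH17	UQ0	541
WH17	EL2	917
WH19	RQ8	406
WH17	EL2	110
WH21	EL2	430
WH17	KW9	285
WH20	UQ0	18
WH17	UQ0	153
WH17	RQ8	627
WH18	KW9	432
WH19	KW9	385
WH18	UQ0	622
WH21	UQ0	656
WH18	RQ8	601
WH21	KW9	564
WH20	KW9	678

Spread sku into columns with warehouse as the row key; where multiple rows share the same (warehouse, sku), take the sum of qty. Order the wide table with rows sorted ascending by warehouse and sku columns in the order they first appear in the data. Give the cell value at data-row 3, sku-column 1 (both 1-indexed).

With rows sorted ascending by warehouse, row 3 is warehouse=WH19. sku columns in first-appearance order: UQ0, EL2, RQ8, KW9; column 1 is UQ0.
Long rows with warehouse=WH19, sku=UQ0: 523 + 574 + 858 = 1955.

1955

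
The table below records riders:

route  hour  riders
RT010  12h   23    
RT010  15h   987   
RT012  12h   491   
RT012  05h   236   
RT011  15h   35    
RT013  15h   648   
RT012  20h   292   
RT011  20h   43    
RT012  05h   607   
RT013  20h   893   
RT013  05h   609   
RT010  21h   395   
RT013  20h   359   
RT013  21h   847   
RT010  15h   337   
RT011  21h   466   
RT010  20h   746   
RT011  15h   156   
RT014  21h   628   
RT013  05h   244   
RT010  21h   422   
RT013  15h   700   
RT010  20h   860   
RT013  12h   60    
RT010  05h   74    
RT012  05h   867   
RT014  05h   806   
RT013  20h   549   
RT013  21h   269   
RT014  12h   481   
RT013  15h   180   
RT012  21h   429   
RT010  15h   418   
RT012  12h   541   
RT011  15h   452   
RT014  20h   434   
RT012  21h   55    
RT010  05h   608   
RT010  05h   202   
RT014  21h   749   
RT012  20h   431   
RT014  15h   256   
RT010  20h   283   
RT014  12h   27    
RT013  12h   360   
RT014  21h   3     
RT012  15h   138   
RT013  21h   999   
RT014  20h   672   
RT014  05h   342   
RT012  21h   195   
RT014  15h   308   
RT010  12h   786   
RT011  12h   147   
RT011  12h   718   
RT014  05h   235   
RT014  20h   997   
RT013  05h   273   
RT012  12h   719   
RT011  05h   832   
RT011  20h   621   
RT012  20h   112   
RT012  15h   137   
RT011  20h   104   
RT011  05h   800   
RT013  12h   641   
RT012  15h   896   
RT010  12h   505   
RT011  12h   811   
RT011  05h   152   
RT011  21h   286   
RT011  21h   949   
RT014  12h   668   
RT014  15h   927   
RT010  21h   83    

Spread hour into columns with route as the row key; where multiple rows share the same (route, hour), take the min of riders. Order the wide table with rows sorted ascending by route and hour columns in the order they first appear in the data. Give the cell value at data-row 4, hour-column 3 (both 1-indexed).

With rows sorted ascending by route, row 4 is route=RT013. hour columns in first-appearance order: 12h, 15h, 05h, 20h, 21h; column 3 is 05h.
Long rows with route=RT013, hour=05h: min(609, 244, 273) = 244.

244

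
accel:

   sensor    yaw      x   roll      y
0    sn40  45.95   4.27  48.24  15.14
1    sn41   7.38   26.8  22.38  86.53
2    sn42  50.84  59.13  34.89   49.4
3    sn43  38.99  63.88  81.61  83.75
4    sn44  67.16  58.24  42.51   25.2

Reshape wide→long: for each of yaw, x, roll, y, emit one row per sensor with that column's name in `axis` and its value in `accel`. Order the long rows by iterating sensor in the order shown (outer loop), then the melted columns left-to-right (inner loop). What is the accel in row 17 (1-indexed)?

67.16

20 rows total (5 × 4). Row 17: index ⌊(17-1)/4⌋ = 4 into sensor → sn44; (17-1) mod 4 = 0 into the melted columns → yaw.
So row 17 is (sn44, yaw, 67.16); accel = 67.16.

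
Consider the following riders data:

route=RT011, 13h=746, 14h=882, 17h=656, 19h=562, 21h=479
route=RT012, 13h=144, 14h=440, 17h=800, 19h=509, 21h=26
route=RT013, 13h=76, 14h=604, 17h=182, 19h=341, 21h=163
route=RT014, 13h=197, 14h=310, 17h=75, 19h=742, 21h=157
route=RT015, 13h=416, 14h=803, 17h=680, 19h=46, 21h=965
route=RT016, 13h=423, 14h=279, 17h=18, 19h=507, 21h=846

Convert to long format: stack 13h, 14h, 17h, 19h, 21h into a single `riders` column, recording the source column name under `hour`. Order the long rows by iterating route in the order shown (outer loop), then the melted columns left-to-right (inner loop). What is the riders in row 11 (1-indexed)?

76

30 rows total (6 × 5). Row 11: index ⌊(11-1)/5⌋ = 2 into route → RT013; (11-1) mod 5 = 0 into the melted columns → 13h.
So row 11 is (RT013, 13h, 76); riders = 76.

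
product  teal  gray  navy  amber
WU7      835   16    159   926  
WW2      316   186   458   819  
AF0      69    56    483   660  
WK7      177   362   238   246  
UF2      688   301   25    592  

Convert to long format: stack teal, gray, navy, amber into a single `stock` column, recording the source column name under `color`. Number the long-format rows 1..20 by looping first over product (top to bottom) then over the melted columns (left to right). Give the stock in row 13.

177

20 rows total (5 × 4). Row 13: index ⌊(13-1)/4⌋ = 3 into product → WK7; (13-1) mod 4 = 0 into the melted columns → teal.
So row 13 is (WK7, teal, 177); stock = 177.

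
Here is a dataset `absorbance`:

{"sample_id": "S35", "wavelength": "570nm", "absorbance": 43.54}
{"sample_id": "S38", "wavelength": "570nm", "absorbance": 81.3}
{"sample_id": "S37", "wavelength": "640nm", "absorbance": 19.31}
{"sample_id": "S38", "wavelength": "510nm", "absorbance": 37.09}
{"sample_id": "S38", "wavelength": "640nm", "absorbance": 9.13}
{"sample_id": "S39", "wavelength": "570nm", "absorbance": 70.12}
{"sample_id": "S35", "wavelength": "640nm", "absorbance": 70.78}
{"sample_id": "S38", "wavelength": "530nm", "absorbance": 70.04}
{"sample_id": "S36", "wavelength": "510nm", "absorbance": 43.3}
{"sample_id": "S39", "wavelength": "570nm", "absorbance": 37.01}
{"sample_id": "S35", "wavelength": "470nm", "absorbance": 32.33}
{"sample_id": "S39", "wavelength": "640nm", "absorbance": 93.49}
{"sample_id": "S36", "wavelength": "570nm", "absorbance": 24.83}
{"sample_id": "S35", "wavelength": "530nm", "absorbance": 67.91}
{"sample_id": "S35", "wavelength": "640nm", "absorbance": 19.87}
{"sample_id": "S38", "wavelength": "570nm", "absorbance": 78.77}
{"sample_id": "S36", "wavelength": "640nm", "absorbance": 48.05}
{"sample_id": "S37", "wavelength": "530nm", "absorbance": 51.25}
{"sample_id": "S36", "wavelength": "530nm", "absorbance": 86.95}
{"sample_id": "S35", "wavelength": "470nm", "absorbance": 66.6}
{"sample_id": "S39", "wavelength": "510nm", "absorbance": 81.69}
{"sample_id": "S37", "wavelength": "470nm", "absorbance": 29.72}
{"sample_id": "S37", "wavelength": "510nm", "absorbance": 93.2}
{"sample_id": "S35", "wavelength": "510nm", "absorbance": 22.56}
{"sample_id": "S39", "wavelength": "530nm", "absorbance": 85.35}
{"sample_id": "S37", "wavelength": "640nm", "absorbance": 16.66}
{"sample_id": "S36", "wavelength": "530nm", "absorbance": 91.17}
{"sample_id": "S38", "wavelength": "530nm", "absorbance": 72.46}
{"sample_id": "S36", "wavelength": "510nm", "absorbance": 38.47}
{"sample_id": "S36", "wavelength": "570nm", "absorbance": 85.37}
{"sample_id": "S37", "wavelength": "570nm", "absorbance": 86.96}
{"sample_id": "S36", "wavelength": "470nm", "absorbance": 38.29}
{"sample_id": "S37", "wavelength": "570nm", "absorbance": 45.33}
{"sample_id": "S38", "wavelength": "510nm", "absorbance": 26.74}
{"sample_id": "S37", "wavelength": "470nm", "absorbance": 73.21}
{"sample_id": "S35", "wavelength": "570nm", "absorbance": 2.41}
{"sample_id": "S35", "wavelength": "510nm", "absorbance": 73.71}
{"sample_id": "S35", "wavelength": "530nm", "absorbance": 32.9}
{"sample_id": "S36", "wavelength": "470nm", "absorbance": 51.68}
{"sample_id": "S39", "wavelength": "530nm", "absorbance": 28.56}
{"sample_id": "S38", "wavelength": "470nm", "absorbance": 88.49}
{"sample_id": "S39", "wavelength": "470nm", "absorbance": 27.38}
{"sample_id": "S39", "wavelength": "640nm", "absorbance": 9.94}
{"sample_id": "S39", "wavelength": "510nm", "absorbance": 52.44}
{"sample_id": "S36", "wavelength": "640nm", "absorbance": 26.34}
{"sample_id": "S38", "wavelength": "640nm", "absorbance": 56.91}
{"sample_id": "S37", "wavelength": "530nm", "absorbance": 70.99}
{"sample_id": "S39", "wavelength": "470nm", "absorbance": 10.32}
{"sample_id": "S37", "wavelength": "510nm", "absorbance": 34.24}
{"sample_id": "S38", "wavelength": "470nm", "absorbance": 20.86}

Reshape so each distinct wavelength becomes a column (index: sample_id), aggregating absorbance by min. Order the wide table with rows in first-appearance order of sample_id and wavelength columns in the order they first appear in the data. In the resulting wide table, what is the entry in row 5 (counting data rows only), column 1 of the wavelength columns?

24.83

With rows in first-appearance order of sample_id, row 5 is sample_id=S36. wavelength columns in first-appearance order: 570nm, 640nm, 510nm, 530nm, 470nm; column 1 is 570nm.
Long rows with sample_id=S36, wavelength=570nm: min(24.83, 85.37) = 24.83.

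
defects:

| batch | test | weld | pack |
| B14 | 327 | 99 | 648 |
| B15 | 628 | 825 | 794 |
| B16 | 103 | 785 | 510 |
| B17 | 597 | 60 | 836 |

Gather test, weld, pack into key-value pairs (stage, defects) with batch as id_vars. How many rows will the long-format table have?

12

4 batch values × 3 melted columns = 12 rows.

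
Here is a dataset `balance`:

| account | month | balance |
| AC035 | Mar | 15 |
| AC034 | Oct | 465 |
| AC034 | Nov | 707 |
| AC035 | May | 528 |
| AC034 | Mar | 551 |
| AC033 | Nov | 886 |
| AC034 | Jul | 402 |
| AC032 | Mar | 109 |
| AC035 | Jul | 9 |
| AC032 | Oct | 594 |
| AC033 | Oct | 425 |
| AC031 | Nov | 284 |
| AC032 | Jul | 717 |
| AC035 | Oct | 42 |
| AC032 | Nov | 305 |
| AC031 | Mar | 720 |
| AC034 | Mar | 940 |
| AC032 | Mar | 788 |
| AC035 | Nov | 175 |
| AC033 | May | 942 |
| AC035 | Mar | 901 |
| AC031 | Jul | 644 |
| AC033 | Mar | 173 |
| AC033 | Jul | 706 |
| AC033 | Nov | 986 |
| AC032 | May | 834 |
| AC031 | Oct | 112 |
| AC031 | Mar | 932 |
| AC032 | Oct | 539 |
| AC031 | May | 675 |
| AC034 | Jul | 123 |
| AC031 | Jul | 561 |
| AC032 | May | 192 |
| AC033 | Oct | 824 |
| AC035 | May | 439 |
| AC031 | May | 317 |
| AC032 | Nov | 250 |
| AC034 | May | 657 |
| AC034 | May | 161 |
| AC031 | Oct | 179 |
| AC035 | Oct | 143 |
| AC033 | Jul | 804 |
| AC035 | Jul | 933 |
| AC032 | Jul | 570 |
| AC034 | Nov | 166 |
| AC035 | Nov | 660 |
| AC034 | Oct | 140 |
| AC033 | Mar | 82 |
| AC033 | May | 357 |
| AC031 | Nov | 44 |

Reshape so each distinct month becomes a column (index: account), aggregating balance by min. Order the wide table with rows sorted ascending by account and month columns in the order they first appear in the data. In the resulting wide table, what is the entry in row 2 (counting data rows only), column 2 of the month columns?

539

With rows sorted ascending by account, row 2 is account=AC032. month columns in first-appearance order: Mar, Oct, Nov, May, Jul; column 2 is Oct.
Long rows with account=AC032, month=Oct: min(594, 539) = 539.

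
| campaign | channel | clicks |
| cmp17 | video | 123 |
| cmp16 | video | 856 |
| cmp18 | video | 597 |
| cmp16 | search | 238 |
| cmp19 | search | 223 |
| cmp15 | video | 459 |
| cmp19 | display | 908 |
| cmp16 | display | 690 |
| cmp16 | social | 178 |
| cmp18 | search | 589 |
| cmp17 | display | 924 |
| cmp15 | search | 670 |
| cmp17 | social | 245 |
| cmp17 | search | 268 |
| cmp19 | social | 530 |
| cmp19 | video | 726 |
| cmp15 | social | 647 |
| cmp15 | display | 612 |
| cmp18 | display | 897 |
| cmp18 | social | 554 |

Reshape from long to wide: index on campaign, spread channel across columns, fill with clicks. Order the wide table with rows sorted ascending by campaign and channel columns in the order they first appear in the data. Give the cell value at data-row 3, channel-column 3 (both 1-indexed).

With rows sorted ascending by campaign, row 3 is campaign=cmp17. channel columns in first-appearance order: video, search, display, social; column 3 is display.
Long rows with campaign=cmp17, channel=display: clicks = 924.

924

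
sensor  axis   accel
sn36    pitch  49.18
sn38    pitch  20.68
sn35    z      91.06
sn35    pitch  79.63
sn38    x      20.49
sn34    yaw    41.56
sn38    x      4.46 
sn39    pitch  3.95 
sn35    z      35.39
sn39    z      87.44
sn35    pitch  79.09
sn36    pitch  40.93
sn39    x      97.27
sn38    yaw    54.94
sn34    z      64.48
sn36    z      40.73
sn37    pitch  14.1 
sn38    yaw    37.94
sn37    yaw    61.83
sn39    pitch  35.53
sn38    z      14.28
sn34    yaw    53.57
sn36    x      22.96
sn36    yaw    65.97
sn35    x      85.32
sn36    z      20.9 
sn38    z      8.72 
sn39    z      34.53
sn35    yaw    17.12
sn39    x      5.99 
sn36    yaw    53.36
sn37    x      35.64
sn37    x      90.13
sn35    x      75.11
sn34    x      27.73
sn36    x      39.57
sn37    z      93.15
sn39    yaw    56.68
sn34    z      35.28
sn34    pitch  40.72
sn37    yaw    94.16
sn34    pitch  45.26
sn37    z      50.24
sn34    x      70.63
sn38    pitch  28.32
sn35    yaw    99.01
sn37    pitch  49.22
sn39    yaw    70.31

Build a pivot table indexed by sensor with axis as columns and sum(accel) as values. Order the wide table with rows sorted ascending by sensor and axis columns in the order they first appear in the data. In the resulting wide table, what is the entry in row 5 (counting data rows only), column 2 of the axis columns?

With rows sorted ascending by sensor, row 5 is sensor=sn38. axis columns in first-appearance order: pitch, z, x, yaw; column 2 is z.
Long rows with sensor=sn38, axis=z: 14.28 + 8.72 = 23.

23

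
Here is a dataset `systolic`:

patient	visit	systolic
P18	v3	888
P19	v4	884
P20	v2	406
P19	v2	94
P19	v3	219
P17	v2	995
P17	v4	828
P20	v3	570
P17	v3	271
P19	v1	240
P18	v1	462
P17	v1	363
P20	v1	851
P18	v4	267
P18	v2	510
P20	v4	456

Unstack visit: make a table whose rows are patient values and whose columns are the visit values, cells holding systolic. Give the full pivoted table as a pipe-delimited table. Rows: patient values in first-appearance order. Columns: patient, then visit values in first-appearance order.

| patient | v3 | v4 | v2 | v1 |
| P18 | 888 | 267 | 510 | 462 |
| P19 | 219 | 884 | 94 | 240 |
| P20 | 570 | 456 | 406 | 851 |
| P17 | 271 | 828 | 995 | 363 |

Columns: patient plus the 4 distinct visit values (v3, v4, v2, v1).
For example, row P18 column v3 takes systolic=888 from the long row (P18, v3).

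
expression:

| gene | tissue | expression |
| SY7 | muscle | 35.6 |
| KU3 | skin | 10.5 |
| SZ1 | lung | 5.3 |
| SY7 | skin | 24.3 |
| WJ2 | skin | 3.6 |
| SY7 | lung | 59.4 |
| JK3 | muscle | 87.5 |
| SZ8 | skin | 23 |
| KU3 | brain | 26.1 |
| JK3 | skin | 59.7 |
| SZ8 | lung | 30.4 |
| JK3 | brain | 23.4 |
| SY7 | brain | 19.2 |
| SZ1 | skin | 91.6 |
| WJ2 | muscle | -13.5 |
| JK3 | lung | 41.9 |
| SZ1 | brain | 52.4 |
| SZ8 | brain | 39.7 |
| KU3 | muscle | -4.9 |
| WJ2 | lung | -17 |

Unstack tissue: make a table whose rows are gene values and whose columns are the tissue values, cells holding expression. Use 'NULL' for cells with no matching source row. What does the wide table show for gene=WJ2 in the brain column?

NULL

No long-format row has gene=WJ2 and tissue=brain, so the cell is NULL.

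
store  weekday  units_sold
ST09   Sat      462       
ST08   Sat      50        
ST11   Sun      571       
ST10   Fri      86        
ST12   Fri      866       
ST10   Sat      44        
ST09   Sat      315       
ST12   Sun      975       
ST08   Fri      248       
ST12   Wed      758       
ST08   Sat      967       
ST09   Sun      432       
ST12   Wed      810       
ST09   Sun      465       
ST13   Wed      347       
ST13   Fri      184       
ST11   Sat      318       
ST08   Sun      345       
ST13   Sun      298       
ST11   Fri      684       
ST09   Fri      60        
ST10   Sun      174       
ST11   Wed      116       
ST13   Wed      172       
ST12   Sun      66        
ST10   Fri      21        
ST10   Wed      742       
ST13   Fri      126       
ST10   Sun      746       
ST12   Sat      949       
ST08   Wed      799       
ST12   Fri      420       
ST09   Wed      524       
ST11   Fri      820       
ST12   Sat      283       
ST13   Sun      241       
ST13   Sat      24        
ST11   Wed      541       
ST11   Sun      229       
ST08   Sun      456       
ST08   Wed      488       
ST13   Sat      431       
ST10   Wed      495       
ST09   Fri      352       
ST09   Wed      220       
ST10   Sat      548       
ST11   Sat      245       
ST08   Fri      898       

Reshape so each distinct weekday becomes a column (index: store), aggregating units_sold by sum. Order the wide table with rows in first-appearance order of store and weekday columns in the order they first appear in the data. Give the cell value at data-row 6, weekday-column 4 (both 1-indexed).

519

With rows in first-appearance order of store, row 6 is store=ST13. weekday columns in first-appearance order: Sat, Sun, Fri, Wed; column 4 is Wed.
Long rows with store=ST13, weekday=Wed: 347 + 172 = 519.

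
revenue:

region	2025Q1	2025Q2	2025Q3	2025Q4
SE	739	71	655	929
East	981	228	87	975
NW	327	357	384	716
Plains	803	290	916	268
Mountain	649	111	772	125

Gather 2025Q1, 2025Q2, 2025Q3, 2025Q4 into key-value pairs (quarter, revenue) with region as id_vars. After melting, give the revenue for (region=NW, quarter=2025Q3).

384

Unpivoting turns each (region, wide-column) pair into one long row.
The wide cell at row NW, column 2025Q3 holds 384, so the long row (NW, 2025Q3) has revenue=384.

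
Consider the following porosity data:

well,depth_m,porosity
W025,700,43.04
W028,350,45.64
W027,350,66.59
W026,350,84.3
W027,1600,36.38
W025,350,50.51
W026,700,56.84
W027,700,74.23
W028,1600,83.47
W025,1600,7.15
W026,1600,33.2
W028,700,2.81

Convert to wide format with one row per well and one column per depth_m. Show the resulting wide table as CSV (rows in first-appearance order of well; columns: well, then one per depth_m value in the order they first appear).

Columns: well plus the 3 distinct depth_m values (700, 350, 1600).
For example, row W025 column 700 takes porosity=43.04 from the long row (W025, 700).

well,700,350,1600
W025,43.04,50.51,7.15
W028,2.81,45.64,83.47
W027,74.23,66.59,36.38
W026,56.84,84.3,33.2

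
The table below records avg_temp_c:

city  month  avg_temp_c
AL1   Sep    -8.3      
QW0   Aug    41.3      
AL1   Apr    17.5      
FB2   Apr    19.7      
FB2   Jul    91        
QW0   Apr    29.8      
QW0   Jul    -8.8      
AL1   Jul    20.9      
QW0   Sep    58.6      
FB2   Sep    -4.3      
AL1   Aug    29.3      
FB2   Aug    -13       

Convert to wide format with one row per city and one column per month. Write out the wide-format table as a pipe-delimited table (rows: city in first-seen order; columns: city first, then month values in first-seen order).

| city | Sep | Aug | Apr | Jul |
| AL1 | -8.3 | 29.3 | 17.5 | 20.9 |
| QW0 | 58.6 | 41.3 | 29.8 | -8.8 |
| FB2 | -4.3 | -13 | 19.7 | 91 |

Columns: city plus the 4 distinct month values (Sep, Aug, Apr, Jul).
For example, row AL1 column Sep takes avg_temp_c=-8.3 from the long row (AL1, Sep).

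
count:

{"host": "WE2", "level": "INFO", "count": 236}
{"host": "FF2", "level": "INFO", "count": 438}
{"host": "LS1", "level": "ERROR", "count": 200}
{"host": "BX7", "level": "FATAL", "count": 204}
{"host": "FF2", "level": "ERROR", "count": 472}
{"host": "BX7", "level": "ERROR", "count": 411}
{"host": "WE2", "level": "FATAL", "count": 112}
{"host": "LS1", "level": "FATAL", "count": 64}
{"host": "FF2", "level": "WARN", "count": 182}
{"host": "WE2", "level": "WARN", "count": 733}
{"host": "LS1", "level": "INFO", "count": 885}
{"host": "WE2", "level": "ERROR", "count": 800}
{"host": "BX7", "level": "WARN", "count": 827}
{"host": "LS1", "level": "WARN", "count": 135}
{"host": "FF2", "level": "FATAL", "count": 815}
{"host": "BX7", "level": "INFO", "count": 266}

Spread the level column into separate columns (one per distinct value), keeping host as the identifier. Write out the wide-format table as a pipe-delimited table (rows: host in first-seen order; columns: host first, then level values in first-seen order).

Columns: host plus the 4 distinct level values (INFO, ERROR, FATAL, WARN).
For example, row WE2 column INFO takes count=236 from the long row (WE2, INFO).

| host | INFO | ERROR | FATAL | WARN |
| WE2 | 236 | 800 | 112 | 733 |
| FF2 | 438 | 472 | 815 | 182 |
| LS1 | 885 | 200 | 64 | 135 |
| BX7 | 266 | 411 | 204 | 827 |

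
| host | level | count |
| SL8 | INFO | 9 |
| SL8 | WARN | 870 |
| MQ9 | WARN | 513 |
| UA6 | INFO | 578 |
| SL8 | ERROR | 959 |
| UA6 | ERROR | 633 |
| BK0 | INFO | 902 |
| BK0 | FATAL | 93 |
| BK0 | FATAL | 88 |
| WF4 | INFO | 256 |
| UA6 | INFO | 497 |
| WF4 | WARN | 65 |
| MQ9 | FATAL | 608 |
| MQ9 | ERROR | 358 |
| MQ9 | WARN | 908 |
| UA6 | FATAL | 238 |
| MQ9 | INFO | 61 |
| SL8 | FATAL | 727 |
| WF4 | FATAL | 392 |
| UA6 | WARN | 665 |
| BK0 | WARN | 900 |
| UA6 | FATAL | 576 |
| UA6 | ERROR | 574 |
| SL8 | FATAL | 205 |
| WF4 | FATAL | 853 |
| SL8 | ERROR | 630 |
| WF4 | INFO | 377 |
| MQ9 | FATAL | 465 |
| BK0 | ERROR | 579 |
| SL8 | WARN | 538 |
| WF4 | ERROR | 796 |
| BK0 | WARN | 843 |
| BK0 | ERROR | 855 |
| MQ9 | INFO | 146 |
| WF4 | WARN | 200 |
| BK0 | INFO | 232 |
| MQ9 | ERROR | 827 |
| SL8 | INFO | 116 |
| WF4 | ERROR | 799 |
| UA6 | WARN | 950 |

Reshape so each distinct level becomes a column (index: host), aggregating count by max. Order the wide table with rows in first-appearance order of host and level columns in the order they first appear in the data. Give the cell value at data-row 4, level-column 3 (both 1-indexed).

With rows in first-appearance order of host, row 4 is host=BK0. level columns in first-appearance order: INFO, WARN, ERROR, FATAL; column 3 is ERROR.
Long rows with host=BK0, level=ERROR: max(579, 855) = 855.

855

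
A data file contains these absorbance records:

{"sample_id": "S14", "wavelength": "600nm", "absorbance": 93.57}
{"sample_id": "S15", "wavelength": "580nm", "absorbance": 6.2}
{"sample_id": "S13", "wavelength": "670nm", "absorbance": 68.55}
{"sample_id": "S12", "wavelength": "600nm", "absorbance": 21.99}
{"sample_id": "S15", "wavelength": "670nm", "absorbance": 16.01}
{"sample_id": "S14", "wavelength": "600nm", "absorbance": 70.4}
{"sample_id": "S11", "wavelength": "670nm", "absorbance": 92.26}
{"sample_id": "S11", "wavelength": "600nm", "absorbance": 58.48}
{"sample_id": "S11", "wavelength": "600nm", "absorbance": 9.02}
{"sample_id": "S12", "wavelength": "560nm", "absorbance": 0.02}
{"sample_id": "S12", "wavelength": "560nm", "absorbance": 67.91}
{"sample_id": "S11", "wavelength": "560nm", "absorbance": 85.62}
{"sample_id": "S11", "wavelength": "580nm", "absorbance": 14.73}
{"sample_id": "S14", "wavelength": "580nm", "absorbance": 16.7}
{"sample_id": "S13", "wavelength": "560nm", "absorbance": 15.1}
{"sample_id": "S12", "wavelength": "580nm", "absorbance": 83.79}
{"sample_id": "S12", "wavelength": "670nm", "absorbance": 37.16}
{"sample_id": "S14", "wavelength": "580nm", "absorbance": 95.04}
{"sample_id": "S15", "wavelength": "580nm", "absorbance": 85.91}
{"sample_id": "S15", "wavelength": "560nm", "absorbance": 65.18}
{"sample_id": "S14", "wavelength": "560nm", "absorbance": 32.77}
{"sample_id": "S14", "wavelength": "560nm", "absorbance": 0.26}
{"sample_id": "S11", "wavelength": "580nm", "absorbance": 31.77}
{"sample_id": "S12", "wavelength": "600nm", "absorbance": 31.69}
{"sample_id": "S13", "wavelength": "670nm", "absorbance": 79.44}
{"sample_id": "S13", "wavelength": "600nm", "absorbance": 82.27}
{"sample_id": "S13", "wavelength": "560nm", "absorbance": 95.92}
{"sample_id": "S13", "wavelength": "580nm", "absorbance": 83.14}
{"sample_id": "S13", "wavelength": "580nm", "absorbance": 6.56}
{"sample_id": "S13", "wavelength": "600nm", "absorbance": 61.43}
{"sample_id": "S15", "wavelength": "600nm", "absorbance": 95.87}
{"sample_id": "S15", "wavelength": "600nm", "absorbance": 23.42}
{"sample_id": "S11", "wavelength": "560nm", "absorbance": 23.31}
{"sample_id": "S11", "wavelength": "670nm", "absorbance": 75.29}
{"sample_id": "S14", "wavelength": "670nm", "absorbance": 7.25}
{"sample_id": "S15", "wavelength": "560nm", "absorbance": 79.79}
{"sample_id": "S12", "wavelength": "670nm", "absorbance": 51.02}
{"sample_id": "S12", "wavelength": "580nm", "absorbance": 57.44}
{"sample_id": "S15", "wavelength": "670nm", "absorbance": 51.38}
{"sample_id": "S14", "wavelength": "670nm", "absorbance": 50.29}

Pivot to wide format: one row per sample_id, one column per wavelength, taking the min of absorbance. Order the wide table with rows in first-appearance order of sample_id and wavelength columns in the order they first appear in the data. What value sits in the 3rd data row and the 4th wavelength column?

15.1

With rows in first-appearance order of sample_id, row 3 is sample_id=S13. wavelength columns in first-appearance order: 600nm, 580nm, 670nm, 560nm; column 4 is 560nm.
Long rows with sample_id=S13, wavelength=560nm: min(15.1, 95.92) = 15.1.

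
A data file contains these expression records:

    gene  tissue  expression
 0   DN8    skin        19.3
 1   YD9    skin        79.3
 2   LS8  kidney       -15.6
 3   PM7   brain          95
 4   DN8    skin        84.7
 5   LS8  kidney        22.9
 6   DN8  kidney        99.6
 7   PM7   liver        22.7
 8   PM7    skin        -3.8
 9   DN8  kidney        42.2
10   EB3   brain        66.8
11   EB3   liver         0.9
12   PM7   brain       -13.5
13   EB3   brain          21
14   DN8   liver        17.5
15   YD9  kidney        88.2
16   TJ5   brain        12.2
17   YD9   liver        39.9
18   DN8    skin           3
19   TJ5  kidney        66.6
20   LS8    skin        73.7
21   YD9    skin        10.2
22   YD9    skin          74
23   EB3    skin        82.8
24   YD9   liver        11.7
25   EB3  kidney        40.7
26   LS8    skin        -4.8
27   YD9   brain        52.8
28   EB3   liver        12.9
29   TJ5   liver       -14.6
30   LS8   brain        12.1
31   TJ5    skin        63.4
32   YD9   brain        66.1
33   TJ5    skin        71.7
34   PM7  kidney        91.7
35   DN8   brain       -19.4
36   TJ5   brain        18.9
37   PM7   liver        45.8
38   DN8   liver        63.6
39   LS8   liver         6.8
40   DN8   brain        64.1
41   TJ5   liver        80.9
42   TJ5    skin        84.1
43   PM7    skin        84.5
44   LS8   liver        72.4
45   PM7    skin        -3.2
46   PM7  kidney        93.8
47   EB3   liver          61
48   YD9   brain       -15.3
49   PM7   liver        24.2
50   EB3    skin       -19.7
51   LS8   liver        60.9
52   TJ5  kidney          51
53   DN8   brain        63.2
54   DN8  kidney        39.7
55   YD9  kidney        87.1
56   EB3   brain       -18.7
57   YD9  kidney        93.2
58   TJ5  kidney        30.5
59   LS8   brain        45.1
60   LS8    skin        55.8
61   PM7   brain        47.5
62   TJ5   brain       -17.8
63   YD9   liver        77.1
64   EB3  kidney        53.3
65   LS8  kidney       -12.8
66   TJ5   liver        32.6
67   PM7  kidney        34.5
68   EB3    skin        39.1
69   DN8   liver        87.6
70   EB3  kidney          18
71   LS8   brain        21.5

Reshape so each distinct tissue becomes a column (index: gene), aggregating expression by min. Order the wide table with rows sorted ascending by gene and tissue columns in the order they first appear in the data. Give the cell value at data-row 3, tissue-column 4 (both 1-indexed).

6.8

With rows sorted ascending by gene, row 3 is gene=LS8. tissue columns in first-appearance order: skin, kidney, brain, liver; column 4 is liver.
Long rows with gene=LS8, tissue=liver: min(6.8, 72.4, 60.9) = 6.8.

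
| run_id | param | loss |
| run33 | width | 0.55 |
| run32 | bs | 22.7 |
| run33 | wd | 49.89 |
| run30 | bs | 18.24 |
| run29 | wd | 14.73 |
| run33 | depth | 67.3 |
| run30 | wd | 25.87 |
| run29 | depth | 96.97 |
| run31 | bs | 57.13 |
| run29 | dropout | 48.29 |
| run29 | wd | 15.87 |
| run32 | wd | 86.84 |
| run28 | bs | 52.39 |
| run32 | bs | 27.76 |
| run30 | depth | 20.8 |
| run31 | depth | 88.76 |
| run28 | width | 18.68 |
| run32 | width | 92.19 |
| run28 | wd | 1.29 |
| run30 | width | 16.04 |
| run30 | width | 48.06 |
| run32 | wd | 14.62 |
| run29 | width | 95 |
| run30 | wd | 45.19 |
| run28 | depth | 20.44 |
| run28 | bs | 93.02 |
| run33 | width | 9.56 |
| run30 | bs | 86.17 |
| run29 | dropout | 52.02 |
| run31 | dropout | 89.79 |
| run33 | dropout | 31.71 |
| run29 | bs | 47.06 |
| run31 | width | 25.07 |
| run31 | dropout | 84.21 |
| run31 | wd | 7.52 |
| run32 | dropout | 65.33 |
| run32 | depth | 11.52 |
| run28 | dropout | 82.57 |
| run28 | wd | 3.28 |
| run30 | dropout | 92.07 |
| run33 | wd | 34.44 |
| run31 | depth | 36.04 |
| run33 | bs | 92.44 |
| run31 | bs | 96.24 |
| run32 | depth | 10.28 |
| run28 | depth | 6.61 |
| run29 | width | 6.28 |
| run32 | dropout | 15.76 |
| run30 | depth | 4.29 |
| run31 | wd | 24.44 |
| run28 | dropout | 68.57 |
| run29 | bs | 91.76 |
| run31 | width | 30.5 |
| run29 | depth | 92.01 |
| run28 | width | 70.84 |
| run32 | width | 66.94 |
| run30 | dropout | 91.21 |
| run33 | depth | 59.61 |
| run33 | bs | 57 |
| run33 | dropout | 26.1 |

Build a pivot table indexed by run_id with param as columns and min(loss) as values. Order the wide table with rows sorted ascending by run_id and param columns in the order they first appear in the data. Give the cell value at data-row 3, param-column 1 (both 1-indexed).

With rows sorted ascending by run_id, row 3 is run_id=run30. param columns in first-appearance order: width, bs, wd, depth, dropout; column 1 is width.
Long rows with run_id=run30, param=width: min(16.04, 48.06) = 16.04.

16.04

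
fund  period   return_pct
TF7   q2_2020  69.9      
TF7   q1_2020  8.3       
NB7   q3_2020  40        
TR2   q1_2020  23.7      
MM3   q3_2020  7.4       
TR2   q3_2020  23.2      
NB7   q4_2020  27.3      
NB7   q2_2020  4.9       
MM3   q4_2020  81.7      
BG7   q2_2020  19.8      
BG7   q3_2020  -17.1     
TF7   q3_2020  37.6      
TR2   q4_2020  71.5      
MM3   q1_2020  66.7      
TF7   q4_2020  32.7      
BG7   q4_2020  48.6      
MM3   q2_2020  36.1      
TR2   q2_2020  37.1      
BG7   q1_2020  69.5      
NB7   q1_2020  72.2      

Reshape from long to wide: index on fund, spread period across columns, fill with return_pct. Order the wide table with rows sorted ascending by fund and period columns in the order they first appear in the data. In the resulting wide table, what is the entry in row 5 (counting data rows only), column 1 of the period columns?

With rows sorted ascending by fund, row 5 is fund=TR2. period columns in first-appearance order: q2_2020, q1_2020, q3_2020, q4_2020; column 1 is q2_2020.
Long rows with fund=TR2, period=q2_2020: return_pct = 37.1.

37.1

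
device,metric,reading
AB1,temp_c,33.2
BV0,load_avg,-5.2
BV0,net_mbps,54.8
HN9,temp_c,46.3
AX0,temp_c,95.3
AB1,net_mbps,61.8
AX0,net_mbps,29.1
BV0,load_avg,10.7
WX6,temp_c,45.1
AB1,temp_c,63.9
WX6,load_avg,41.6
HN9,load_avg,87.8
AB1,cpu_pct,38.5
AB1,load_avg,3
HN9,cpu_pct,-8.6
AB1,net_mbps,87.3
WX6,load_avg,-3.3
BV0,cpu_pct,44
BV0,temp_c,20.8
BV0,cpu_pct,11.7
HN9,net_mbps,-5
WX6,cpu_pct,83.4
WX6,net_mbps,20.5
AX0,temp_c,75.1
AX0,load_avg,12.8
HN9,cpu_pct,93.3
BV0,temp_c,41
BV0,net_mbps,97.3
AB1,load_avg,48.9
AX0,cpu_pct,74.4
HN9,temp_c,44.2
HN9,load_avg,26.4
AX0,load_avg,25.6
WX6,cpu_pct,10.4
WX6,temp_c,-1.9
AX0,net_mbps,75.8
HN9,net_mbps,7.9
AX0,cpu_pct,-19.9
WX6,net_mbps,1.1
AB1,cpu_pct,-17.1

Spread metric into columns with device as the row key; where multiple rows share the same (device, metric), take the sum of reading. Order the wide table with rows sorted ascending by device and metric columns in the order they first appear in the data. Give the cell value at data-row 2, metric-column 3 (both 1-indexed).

104.9

With rows sorted ascending by device, row 2 is device=AX0. metric columns in first-appearance order: temp_c, load_avg, net_mbps, cpu_pct; column 3 is net_mbps.
Long rows with device=AX0, metric=net_mbps: 29.1 + 75.8 = 104.9.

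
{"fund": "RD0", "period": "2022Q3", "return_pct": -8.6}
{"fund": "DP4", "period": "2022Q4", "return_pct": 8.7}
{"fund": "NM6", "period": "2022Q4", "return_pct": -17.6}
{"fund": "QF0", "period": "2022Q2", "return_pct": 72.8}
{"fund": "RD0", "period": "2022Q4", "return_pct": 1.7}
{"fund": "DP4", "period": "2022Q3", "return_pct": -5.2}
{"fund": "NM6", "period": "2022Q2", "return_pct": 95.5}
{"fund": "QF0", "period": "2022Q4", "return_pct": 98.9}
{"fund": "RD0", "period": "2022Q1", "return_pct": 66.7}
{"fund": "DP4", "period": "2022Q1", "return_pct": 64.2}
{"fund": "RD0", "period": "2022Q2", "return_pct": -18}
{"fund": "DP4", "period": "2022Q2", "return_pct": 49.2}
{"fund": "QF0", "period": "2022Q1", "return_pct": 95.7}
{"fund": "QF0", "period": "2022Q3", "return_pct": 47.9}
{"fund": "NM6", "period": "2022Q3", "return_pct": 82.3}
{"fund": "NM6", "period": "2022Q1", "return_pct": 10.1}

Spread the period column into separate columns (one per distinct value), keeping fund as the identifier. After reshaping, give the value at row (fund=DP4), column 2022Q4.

Wide layout: rows indexed by fund, columns are the 4 distinct period values (2022Q3, 2022Q4, 2022Q2, 2022Q1).
Cell (fund=DP4, period=2022Q4) draws from the long row where fund=DP4 and period=2022Q4, which has return_pct=8.7.

8.7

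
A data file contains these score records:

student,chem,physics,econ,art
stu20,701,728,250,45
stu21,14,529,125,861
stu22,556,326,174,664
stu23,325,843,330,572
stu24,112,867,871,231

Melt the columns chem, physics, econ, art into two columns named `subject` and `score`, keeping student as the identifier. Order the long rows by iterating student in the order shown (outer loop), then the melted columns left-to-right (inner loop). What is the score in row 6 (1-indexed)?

529

20 rows total (5 × 4). Row 6: index ⌊(6-1)/4⌋ = 1 into student → stu21; (6-1) mod 4 = 1 into the melted columns → physics.
So row 6 is (stu21, physics, 529); score = 529.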